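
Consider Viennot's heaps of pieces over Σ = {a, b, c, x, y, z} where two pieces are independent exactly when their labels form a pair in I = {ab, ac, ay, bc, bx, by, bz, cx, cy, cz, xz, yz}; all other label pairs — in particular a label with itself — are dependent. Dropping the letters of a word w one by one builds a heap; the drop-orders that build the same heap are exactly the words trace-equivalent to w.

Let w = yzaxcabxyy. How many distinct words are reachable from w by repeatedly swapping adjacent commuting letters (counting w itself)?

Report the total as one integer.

0(y) covers ∅
1(z) covers ∅
2(a) covers 1:z
3(x) covers 0:y, 2:a
4(c) covers ∅
5(a) covers 3:x
6(b) covers ∅
7(x) covers 5:a
8(y) covers 7:x
9(y) covers 8:y
floor of heap: 0:y, 1:z, 4:c, 6:b
completions by unplaced set U, small U first (add the entries for U minus each lowest piece of U):
  |U|=1: {4}:1  {6}:1  {9}:1
  |U|=2: {4,6}:2  {4,9}:2  {6,9}:2  {8,9}:1
  |U|=3: {4,6,9}:6  {4,8,9}:3  {6,8,9}:3  {7,8,9}:1
  |U|=4: {4,6,8,9}:12  {4,7,8,9}:4  {5,7,8,9}:1  {6,7,8,9}:4
  |U|=5: {3,5,7,8,9}:1  {4,5,7,8,9}:5  {4,6,7,8,9}:20  {5,6,7,8,9}:5
  |U|=6: {0,3,5,7,8,9}:1  {2,3,5,7,8,9}:1  {3,4,5,7,8,9}:6  {3,5,6,7,8,9}:6  {4,5,6,7,8,9}:30
  |U|=7: {0,2,3,5,7,8,9}:2  {0,3,4,5,7,8,9}:7  {0,3,5,6,7,8,9}:7  {1,2,3,5,7,8,9}:1  {2,3,4,5,7,8,9}:7  {2,3,5,6,7,8,9}:7  {3,4,5,6,7,8,9}:42
  |U|=8: {0,1,2,3,5,7,8,9}:3  {0,2,3,4,5,7,8,9}:16  {0,2,3,5,6,7,8,9}:16  {0,3,4,5,6,7,8,9}:56  {1,2,3,4,5,7,8,9}:8  {1,2,3,5,6,7,8,9}:8  {2,3,4,5,6,7,8,9}:56
  start at 0(y): 72
  start at 1(z): 144
  start at 4(c): 27
  start at 6(b): 27
sum over floor = 270

270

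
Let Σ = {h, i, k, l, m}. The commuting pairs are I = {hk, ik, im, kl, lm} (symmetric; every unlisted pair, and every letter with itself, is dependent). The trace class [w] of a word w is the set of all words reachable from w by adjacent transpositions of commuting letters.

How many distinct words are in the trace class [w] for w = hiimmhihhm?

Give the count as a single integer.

piece 0:h — minimal
piece 1:i rests on {0:h}
piece 2:i rests on {1:i}
piece 3:m rests on {0:h}
piece 4:m rests on {3:m}
piece 5:h rests on {2:i, 4:m}
piece 6:i rests on {5:h}
piece 7:h rests on {6:i}
piece 8:h rests on {7:h}
piece 9:m rests on {8:h}
minimal pieces: {0:h}
ways to finish when only these pieces remain (= sum over removing one remaining piece with nothing left below it):
  1 left: {9}→1
  2 left: {8,9}→1
  3 left: {7,8,9}→1
  4 left: {6,7,8,9}→1
  5 left: {5,6,7,8,9}→1
  6 left: {2,5,6,7,8,9}→1  {4,5,6,7,8,9}→1
  7 left: {1,2,5,6,7,8,9}→1  {2,4,5,6,7,8,9}→2  {3,4,5,6,7,8,9}→1
  8 left: {1,2,4,5,6,7,8,9}→3  {2,3,4,5,6,7,8,9}→3
  placing 0:h first → 6 extensions

6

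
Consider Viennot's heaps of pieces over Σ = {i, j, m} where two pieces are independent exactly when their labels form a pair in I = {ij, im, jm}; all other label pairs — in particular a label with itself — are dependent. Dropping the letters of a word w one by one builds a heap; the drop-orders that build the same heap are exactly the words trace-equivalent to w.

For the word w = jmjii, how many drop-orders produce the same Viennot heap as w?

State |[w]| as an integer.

#0=j has no predecessor
#1=m has no predecessor
#2=j depends on [0:j]
#3=i has no predecessor
#4=i depends on [3:i]
sources: [0:j, 1:m, 3:i]
N(rest) = Σ N(rest − s) over sources s of rest; N(one piece) = 1:
  size 1 → [1]=1  [2]=1  [4]=1
  size 2 → [0,2]=1  [1,2]=2  [1,4]=2  [2,4]=2  [3,4]=1
  size 3 → [0,1,2]=3  [0,2,4]=3  [1,2,4]=6  [1,3,4]=3  [2,3,4]=3
  first=0(j) contributes 12
  first=1(m) contributes 6
  first=3(i) contributes 12
|[w]| = 30

30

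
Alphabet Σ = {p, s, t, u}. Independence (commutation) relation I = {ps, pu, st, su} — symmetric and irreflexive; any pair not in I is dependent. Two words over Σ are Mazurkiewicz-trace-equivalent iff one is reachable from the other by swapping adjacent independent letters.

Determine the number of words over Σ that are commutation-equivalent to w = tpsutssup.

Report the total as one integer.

piece 0:t — minimal
piece 1:p rests on {0:t}
piece 2:s — minimal
piece 3:u rests on {0:t}
piece 4:t rests on {1:p, 3:u}
piece 5:s rests on {2:s}
piece 6:s rests on {5:s}
piece 7:u rests on {4:t}
piece 8:p rests on {4:t}
minimal pieces: {0:t, 2:s}
ways to finish when only these pieces remain (= sum over removing one remaining piece with nothing left below it):
  1 left: {6}→1  {7}→1  {8}→1
  2 left: {5,6}→1  {6,7}→2  {6,8}→2  {7,8}→2
  3 left: {2,5,6}→1  {4,7,8}→2  {5,6,7}→3  {5,6,8}→3  {6,7,8}→6
  4 left: {1,4,7,8}→2  {2,5,6,7}→4  {2,5,6,8}→4  {3,4,7,8}→2  {4,6,7,8}→8  {5,6,7,8}→12
  5 left: {1,3,4,7,8}→4  {1,4,6,7,8}→10  {2,5,6,7,8}→20  {3,4,6,7,8}→10  {4,5,6,7,8}→20
  6 left: {0,1,3,4,7,8}→4  {1,3,4,6,7,8}→24  {1,4,5,6,7,8}→30  {2,4,5,6,7,8}→40  {3,4,5,6,7,8}→30
  7 left: {0,1,3,4,6,7,8}→28  {1,2,4,5,6,7,8}→70  {1,3,4,5,6,7,8}→84  {2,3,4,5,6,7,8}→70
  placing 0:t first → 224 extensions
  placing 2:s first → 112 extensions
total linear extensions = 336

336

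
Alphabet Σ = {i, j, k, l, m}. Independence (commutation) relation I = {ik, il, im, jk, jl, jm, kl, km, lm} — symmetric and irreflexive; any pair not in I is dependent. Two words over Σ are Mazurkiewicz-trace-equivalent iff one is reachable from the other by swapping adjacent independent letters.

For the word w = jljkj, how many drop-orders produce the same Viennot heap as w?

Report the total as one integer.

20

#0=j has no predecessor
#1=l has no predecessor
#2=j depends on [0:j]
#3=k has no predecessor
#4=j depends on [2:j]
sources: [0:j, 1:l, 3:k]
N(rest) = Σ N(rest − s) over sources s of rest; N(one piece) = 1:
  size 1 → [1]=1  [3]=1  [4]=1
  size 2 → [1,3]=2  [1,4]=2  [2,4]=1  [3,4]=2
  size 3 → [0,2,4]=1  [1,2,4]=3  [1,3,4]=6  [2,3,4]=3
  first=0(j) contributes 12
  first=1(l) contributes 4
  first=3(k) contributes 4
|[w]| = 20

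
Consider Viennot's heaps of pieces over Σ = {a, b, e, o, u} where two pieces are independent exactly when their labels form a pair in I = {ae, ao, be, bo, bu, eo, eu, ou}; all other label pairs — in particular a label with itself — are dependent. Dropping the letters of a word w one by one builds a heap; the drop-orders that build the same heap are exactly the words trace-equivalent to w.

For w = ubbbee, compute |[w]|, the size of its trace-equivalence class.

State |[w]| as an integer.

60

0(u) covers ∅
1(b) covers ∅
2(b) covers 1:b
3(b) covers 2:b
4(e) covers ∅
5(e) covers 4:e
floor of heap: 0:u, 1:b, 4:e
completions by unplaced set U, small U first (add the entries for U minus each lowest piece of U):
  |U|=1: {0}:1  {3}:1  {5}:1
  |U|=2: {0,3}:2  {0,5}:2  {2,3}:1  {3,5}:2  {4,5}:1
  |U|=3: {0,2,3}:3  {0,3,5}:6  {0,4,5}:3  {1,2,3}:1  {2,3,5}:3  {3,4,5}:3
  |U|=4: {0,1,2,3}:4  {0,2,3,5}:12  {0,3,4,5}:12  {1,2,3,5}:4  {2,3,4,5}:6
  start at 0(u): 10
  start at 1(b): 30
  start at 4(e): 20
sum over floor = 60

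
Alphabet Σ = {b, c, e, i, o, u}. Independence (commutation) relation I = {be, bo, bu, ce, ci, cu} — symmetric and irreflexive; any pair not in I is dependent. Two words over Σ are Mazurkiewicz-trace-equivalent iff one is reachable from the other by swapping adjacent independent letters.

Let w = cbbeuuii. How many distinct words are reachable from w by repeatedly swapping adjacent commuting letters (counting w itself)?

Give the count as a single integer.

0(c) covers ∅
1(b) covers 0:c
2(b) covers 1:b
3(e) covers ∅
4(u) covers 3:e
5(u) covers 4:u
6(i) covers 2:b, 5:u
7(i) covers 6:i
floor of heap: 0:c, 3:e
completions by unplaced set U, small U first (add the entries for U minus each lowest piece of U):
  |U|=1: {7}:1
  |U|=2: {6,7}:1
  |U|=3: {2,6,7}:1  {5,6,7}:1
  |U|=4: {1,2,6,7}:1  {2,5,6,7}:2  {4,5,6,7}:1
  |U|=5: {0,1,2,6,7}:1  {1,2,5,6,7}:3  {2,4,5,6,7}:3  {3,4,5,6,7}:1
  |U|=6: {0,1,2,5,6,7}:4  {1,2,4,5,6,7}:6  {2,3,4,5,6,7}:4
  start at 0(c): 10
  start at 3(e): 10
sum over floor = 20

20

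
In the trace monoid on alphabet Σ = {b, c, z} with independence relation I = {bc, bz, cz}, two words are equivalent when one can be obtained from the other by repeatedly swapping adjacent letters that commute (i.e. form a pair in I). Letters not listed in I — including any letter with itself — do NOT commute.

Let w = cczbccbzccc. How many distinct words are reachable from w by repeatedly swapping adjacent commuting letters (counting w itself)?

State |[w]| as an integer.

piece 0:c — minimal
piece 1:c rests on {0:c}
piece 2:z — minimal
piece 3:b — minimal
piece 4:c rests on {1:c}
piece 5:c rests on {4:c}
piece 6:b rests on {3:b}
piece 7:z rests on {2:z}
piece 8:c rests on {5:c}
piece 9:c rests on {8:c}
piece 10:c rests on {9:c}
minimal pieces: {0:c, 2:z, 3:b}
ways to finish when only these pieces remain (= sum over removing one remaining piece with nothing left below it):
  1 left: {6}→1  {7}→1  {10}→1
  2 left: {2,7}→1  {3,6}→1  {6,7}→2  {6,10}→2  {7,10}→2  {9,10}→1
  3 left: {2,6,7}→3  {2,7,10}→3  {3,6,7}→3  {3,6,10}→3  {6,7,10}→6  {6,9,10}→3  {7,9,10}→3  {8,9,10}→1
  4 left: {2,3,6,7}→6  {2,6,7,10}→12  {2,7,9,10}→6  {3,6,7,10}→12  {3,6,9,10}→6  {5,8,9,10}→1  {6,7,9,10}→12  {6,8,9,10}→4  {7,8,9,10}→4
  5 left: {2,3,6,7,10}→30  {2,6,7,9,10}→30  {2,7,8,9,10}→10  {3,6,7,9,10}→30  {3,6,8,9,10}→10  {4,5,8,9,10}→1  {5,6,8,9,10}→5  {5,7,8,9,10}→5  {6,7,8,9,10}→20
  6 left: {1,4,5,8,9,10}→1  {2,3,6,7,9,10}→90  {2,5,7,8,9,10}→15  {2,6,7,8,9,10}→60  {3,5,6,8,9,10}→15  {3,6,7,8,9,10}→60  {4,5,6,8,9,10}→6  {4,5,7,8,9,10}→6  {5,6,7,8,9,10}→30
  7 left: {0,1,4,5,8,9,10}→1  {1,4,5,6,8,9,10}→7  {1,4,5,7,8,9,10}→7  {2,3,6,7,8,9,10}→210  {2,4,5,7,8,9,10}→21  {2,5,6,7,8,9,10}→105  {3,4,5,6,8,9,10}→21  {3,5,6,7,8,9,10}→105  {4,5,6,7,8,9,10}→42
  8 left: {0,1,4,5,6,8,9,10}→8  {0,1,4,5,7,8,9,10}→8  {1,2,4,5,7,8,9,10}→28  {1,3,4,5,6,8,9,10}→28  {1,4,5,6,7,8,9,10}→56  {2,3,5,6,7,8,9,10}→420  {2,4,5,6,7,8,9,10}→168  {3,4,5,6,7,8,9,10}→168
  9 left: {0,1,2,4,5,7,8,9,10}→36  {0,1,3,4,5,6,8,9,10}→36  {0,1,4,5,6,7,8,9,10}→72  {1,2,4,5,6,7,8,9,10}→252  {1,3,4,5,6,7,8,9,10}→252  {2,3,4,5,6,7,8,9,10}→756
  placing 0:c first → 1260 extensions
  placing 2:z first → 360 extensions
  placing 3:b first → 360 extensions
total linear extensions = 1980

1980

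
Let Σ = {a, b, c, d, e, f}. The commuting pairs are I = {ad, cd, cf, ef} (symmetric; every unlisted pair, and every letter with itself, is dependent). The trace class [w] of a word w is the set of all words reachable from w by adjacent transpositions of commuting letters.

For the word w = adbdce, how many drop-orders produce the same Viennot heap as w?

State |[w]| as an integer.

#0=a has no predecessor
#1=d has no predecessor
#2=b depends on [0:a, 1:d]
#3=d depends on [2:b]
#4=c depends on [2:b]
#5=e depends on [3:d, 4:c]
sources: [0:a, 1:d]
N(rest) = Σ N(rest − s) over sources s of rest; N(one piece) = 1:
  size 1 → [5]=1
  size 2 → [3,5]=1  [4,5]=1
  size 3 → [3,4,5]=2
  size 4 → [2,3,4,5]=2
  first=0(a) contributes 2
  first=1(d) contributes 2
|[w]| = 4

4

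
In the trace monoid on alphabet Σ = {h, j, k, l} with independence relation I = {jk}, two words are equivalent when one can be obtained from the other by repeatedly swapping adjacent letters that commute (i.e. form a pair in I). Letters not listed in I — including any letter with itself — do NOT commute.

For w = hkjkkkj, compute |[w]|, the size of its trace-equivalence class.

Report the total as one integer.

0(h) covers ∅
1(k) covers 0:h
2(j) covers 0:h
3(k) covers 1:k
4(k) covers 3:k
5(k) covers 4:k
6(j) covers 2:j
floor of heap: 0:h
completions by unplaced set U, small U first (add the entries for U minus each lowest piece of U):
  |U|=1: {5}:1  {6}:1
  |U|=2: {2,6}:1  {4,5}:1  {5,6}:2
  |U|=3: {2,5,6}:3  {3,4,5}:1  {4,5,6}:3
  |U|=4: {1,3,4,5}:1  {2,4,5,6}:6  {3,4,5,6}:4
  |U|=5: {1,3,4,5,6}:5  {2,3,4,5,6}:10
  start at 0(h): 15

15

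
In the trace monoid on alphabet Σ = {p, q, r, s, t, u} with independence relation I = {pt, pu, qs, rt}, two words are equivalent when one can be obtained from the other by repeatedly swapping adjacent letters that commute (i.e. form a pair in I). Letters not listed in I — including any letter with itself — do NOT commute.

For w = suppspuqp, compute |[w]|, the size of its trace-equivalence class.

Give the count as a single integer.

6

0(s) covers ∅
1(u) covers 0:s
2(p) covers 0:s
3(p) covers 2:p
4(s) covers 1:u, 3:p
5(p) covers 4:s
6(u) covers 4:s
7(q) covers 5:p, 6:u
8(p) covers 7:q
floor of heap: 0:s
completions by unplaced set U, small U first (add the entries for U minus each lowest piece of U):
  |U|=1: {8}:1
  |U|=2: {7,8}:1
  |U|=3: {5,7,8}:1  {6,7,8}:1
  |U|=4: {5,6,7,8}:2
  |U|=5: {4,5,6,7,8}:2
  |U|=6: {1,4,5,6,7,8}:2  {3,4,5,6,7,8}:2
  |U|=7: {1,3,4,5,6,7,8}:4  {2,3,4,5,6,7,8}:2
  start at 0(s): 6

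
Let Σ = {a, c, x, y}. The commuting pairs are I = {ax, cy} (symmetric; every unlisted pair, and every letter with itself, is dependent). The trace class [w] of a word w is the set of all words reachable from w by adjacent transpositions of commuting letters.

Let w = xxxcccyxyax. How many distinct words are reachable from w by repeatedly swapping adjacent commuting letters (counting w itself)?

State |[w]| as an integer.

8

#0=x has no predecessor
#1=x depends on [0:x]
#2=x depends on [1:x]
#3=c depends on [2:x]
#4=c depends on [3:c]
#5=c depends on [4:c]
#6=y depends on [2:x]
#7=x depends on [5:c, 6:y]
#8=y depends on [7:x]
#9=a depends on [8:y]
#10=x depends on [8:y]
sources: [0:x]
N(rest) = Σ N(rest − s) over sources s of rest; N(one piece) = 1:
  size 1 → [9]=1  [10]=1
  size 2 → [9,10]=2
  size 3 → [8,9,10]=2
  size 4 → [7,8,9,10]=2
  size 5 → [5,7,8,9,10]=2  [6,7,8,9,10]=2
  size 6 → [4,5,7,8,9,10]=2  [5,6,7,8,9,10]=4
  size 7 → [3,4,5,7,8,9,10]=2  [4,5,6,7,8,9,10]=6
  size 8 → [3,4,5,6,7,8,9,10]=8
  size 9 → [2,3,4,5,6,7,8,9,10]=8
  first=0(x) contributes 8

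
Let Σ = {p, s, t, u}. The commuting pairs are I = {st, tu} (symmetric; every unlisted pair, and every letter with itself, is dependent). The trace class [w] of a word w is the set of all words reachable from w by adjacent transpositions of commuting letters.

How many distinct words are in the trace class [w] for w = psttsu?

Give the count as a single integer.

10

piece 0:p — minimal
piece 1:s rests on {0:p}
piece 2:t rests on {0:p}
piece 3:t rests on {2:t}
piece 4:s rests on {1:s}
piece 5:u rests on {4:s}
minimal pieces: {0:p}
ways to finish when only these pieces remain (= sum over removing one remaining piece with nothing left below it):
  1 left: {3}→1  {5}→1
  2 left: {2,3}→1  {3,5}→2  {4,5}→1
  3 left: {1,4,5}→1  {2,3,5}→3  {3,4,5}→3
  4 left: {1,3,4,5}→4  {2,3,4,5}→6
  placing 0:p first → 10 extensions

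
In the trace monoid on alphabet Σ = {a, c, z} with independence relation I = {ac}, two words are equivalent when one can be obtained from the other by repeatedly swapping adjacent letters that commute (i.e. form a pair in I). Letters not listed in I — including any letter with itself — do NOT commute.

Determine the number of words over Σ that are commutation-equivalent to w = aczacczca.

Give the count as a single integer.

#0=a has no predecessor
#1=c has no predecessor
#2=z depends on [0:a, 1:c]
#3=a depends on [2:z]
#4=c depends on [2:z]
#5=c depends on [4:c]
#6=z depends on [3:a, 5:c]
#7=c depends on [6:z]
#8=a depends on [6:z]
sources: [0:a, 1:c]
N(rest) = Σ N(rest − s) over sources s of rest; N(one piece) = 1:
  size 1 → [7]=1  [8]=1
  size 2 → [7,8]=2
  size 3 → [6,7,8]=2
  size 4 → [3,6,7,8]=2  [5,6,7,8]=2
  size 5 → [3,5,6,7,8]=4  [4,5,6,7,8]=2
  size 6 → [3,4,5,6,7,8]=6
  size 7 → [2,3,4,5,6,7,8]=6
  first=0(a) contributes 6
  first=1(c) contributes 6
|[w]| = 12

12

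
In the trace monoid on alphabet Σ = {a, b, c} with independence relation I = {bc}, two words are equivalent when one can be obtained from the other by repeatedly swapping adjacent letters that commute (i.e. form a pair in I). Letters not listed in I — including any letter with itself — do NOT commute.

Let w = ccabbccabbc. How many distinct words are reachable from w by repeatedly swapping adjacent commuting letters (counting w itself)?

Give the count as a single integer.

18

#0=c has no predecessor
#1=c depends on [0:c]
#2=a depends on [1:c]
#3=b depends on [2:a]
#4=b depends on [3:b]
#5=c depends on [2:a]
#6=c depends on [5:c]
#7=a depends on [4:b, 6:c]
#8=b depends on [7:a]
#9=b depends on [8:b]
#10=c depends on [7:a]
sources: [0:c]
N(rest) = Σ N(rest − s) over sources s of rest; N(one piece) = 1:
  size 1 → [9]=1  [10]=1
  size 2 → [8,9]=1  [9,10]=2
  size 3 → [8,9,10]=3
  size 4 → [7,8,9,10]=3
  size 5 → [4,7,8,9,10]=3  [6,7,8,9,10]=3
  size 6 → [3,4,7,8,9,10]=3  [4,6,7,8,9,10]=6  [5,6,7,8,9,10]=3
  size 7 → [3,4,6,7,8,9,10]=9  [4,5,6,7,8,9,10]=9
  size 8 → [3,4,5,6,7,8,9,10]=18
  size 9 → [2,3,4,5,6,7,8,9,10]=18
  first=0(c) contributes 18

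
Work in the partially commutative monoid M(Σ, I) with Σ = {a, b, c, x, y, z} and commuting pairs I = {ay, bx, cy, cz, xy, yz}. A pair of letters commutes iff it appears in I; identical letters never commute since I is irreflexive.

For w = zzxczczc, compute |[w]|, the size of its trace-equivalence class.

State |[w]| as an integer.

10

piece 0:z — minimal
piece 1:z rests on {0:z}
piece 2:x rests on {1:z}
piece 3:c rests on {2:x}
piece 4:z rests on {2:x}
piece 5:c rests on {3:c}
piece 6:z rests on {4:z}
piece 7:c rests on {5:c}
minimal pieces: {0:z}
ways to finish when only these pieces remain (= sum over removing one remaining piece with nothing left below it):
  1 left: {6}→1  {7}→1
  2 left: {4,6}→1  {5,7}→1  {6,7}→2
  3 left: {3,5,7}→1  {4,6,7}→3  {5,6,7}→3
  4 left: {3,5,6,7}→4  {4,5,6,7}→6
  5 left: {3,4,5,6,7}→10
  6 left: {2,3,4,5,6,7}→10
  placing 0:z first → 10 extensions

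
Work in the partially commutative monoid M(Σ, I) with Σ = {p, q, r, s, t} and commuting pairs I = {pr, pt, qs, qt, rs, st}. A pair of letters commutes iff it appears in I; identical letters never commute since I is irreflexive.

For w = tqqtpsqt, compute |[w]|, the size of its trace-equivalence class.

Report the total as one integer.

112

0(t) covers ∅
1(q) covers ∅
2(q) covers 1:q
3(t) covers 0:t
4(p) covers 2:q
5(s) covers 4:p
6(q) covers 4:p
7(t) covers 3:t
floor of heap: 0:t, 1:q
completions by unplaced set U, small U first (add the entries for U minus each lowest piece of U):
  |U|=1: {5}:1  {6}:1  {7}:1
  |U|=2: {3,7}:1  {5,6}:2  {5,7}:2  {6,7}:2
  |U|=3: {0,3,7}:1  {3,5,7}:3  {3,6,7}:3  {4,5,6}:2  {5,6,7}:6
  |U|=4: {0,3,5,7}:4  {0,3,6,7}:4  {2,4,5,6}:2  {3,5,6,7}:12  {4,5,6,7}:8
  |U|=5: {0,3,5,6,7}:20  {1,2,4,5,6}:2  {2,4,5,6,7}:10  {3,4,5,6,7}:20
  |U|=6: {0,3,4,5,6,7}:40  {1,2,4,5,6,7}:12  {2,3,4,5,6,7}:30
  start at 0(t): 42
  start at 1(q): 70
sum over floor = 112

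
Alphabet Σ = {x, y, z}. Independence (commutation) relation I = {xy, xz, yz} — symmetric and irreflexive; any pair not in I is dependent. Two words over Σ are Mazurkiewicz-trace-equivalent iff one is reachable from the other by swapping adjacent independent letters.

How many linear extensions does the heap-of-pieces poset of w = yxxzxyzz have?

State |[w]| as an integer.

560

drop 0:y onto floor
drop 1:x onto floor
drop 2:x onto {1:x}
drop 3:z onto floor
drop 4:x onto {2:x}
drop 5:y onto {0:y}
drop 6:z onto {3:z}
drop 7:z onto {6:z}
ground layer = {0:y, 1:x, 3:z}
drop-orders for the pieces not yet dropped (sum over which currently-grounded one goes next):
  1 to go: {4} 1  {5} 1  {7} 1
  2 to go: {0,5} 1  {2,4} 1  {4,5} 2  {4,7} 2  {5,7} 2  {6,7} 1
  3 to go: {0,4,5} 3  {0,5,7} 3  {1,2,4} 1  {2,4,5} 3  {2,4,7} 3  {3,6,7} 1  {4,5,7} 6  {4,6,7} 3  {5,6,7} 3
  4 to go: {0,2,4,5} 6  {0,4,5,7} 12  {0,5,6,7} 6  {1,2,4,5} 4  {1,2,4,7} 4  {2,4,5,7} 12  {2,4,6,7} 6  {3,4,6,7} 4  {3,5,6,7} 4  {4,5,6,7} 12
  5 to go: {0,1,2,4,5} 10  {0,2,4,5,7} 30  {0,3,5,6,7} 10  {0,4,5,6,7} 30  {1,2,4,5,7} 20  {1,2,4,6,7} 10  {2,3,4,6,7} 10  {2,4,5,6,7} 30  {3,4,5,6,7} 20
  6 to go: {0,1,2,4,5,7} 60  {0,2,4,5,6,7} 90  {0,3,4,5,6,7} 60  {1,2,3,4,6,7} 20  {1,2,4,5,6,7} 60  {2,3,4,5,6,7} 60
  if 0:y drops first: 140 orders
  if 1:x drops first: 210 orders
  if 3:z drops first: 210 orders
heap linearizations: 560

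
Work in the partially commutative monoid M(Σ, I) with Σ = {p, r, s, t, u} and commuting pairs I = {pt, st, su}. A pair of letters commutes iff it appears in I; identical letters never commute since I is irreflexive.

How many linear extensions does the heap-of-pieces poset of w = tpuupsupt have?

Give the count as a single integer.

10

drop 0:t onto floor
drop 1:p onto floor
drop 2:u onto {0:t, 1:p}
drop 3:u onto {2:u}
drop 4:p onto {3:u}
drop 5:s onto {4:p}
drop 6:u onto {4:p}
drop 7:p onto {5:s, 6:u}
drop 8:t onto {6:u}
ground layer = {0:t, 1:p}
drop-orders for the pieces not yet dropped (sum over which currently-grounded one goes next):
  1 to go: {7} 1  {8} 1
  2 to go: {5,7} 1  {7,8} 2
  3 to go: {5,7,8} 3  {6,7,8} 2
  4 to go: {5,6,7,8} 5
  5 to go: {4,5,6,7,8} 5
  6 to go: {3,4,5,6,7,8} 5
  7 to go: {2,3,4,5,6,7,8} 5
  if 0:t drops first: 5 orders
  if 1:p drops first: 5 orders
heap linearizations: 10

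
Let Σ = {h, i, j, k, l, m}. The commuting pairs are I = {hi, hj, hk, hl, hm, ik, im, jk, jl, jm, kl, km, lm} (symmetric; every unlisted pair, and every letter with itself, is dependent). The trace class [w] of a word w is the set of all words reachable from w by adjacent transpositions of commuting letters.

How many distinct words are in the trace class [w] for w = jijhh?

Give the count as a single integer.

0(j) covers ∅
1(i) covers 0:j
2(j) covers 1:i
3(h) covers ∅
4(h) covers 3:h
floor of heap: 0:j, 3:h
completions by unplaced set U, small U first (add the entries for U minus each lowest piece of U):
  |U|=1: {2}:1  {4}:1
  |U|=2: {1,2}:1  {2,4}:2  {3,4}:1
  |U|=3: {0,1,2}:1  {1,2,4}:3  {2,3,4}:3
  start at 0(j): 6
  start at 3(h): 4
sum over floor = 10

10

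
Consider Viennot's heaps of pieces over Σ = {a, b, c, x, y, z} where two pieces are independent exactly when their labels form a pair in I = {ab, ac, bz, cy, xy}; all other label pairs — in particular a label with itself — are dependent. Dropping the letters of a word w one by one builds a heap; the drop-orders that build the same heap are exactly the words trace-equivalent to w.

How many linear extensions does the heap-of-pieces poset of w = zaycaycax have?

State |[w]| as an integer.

21

drop 0:z onto floor
drop 1:a onto {0:z}
drop 2:y onto {1:a}
drop 3:c onto {0:z}
drop 4:a onto {2:y}
drop 5:y onto {4:a}
drop 6:c onto {3:c}
drop 7:a onto {5:y}
drop 8:x onto {6:c, 7:a}
ground layer = {0:z}
drop-orders for the pieces not yet dropped (sum over which currently-grounded one goes next):
  1 to go: {8} 1
  2 to go: {6,8} 1  {7,8} 1
  3 to go: {3,6,8} 1  {5,7,8} 1  {6,7,8} 2
  4 to go: {3,6,7,8} 3  {4,5,7,8} 1  {5,6,7,8} 3
  5 to go: {2,4,5,7,8} 1  {3,5,6,7,8} 6  {4,5,6,7,8} 4
  6 to go: {1,2,4,5,7,8} 1  {2,4,5,6,7,8} 5  {3,4,5,6,7,8} 10
  7 to go: {1,2,4,5,6,7,8} 6  {2,3,4,5,6,7,8} 15
  if 0:z drops first: 21 orders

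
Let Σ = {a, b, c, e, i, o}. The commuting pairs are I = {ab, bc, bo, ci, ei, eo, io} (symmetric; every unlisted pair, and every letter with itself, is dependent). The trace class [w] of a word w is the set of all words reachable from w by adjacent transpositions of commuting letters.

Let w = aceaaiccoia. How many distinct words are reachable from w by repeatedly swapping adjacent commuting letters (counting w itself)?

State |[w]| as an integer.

0(a) covers ∅
1(c) covers 0:a
2(e) covers 1:c
3(a) covers 2:e
4(a) covers 3:a
5(i) covers 4:a
6(c) covers 4:a
7(c) covers 6:c
8(o) covers 7:c
9(i) covers 5:i
10(a) covers 8:o, 9:i
floor of heap: 0:a
completions by unplaced set U, small U first (add the entries for U minus each lowest piece of U):
  |U|=1: {10}:1
  |U|=2: {8,10}:1  {9,10}:1
  |U|=3: {5,9,10}:1  {7,8,10}:1  {8,9,10}:2
  |U|=4: {5,8,9,10}:3  {6,7,8,10}:1  {7,8,9,10}:3
  |U|=5: {5,7,8,9,10}:6  {6,7,8,9,10}:4
  |U|=6: {5,6,7,8,9,10}:10
  |U|=7: {4,5,6,7,8,9,10}:10
  |U|=8: {3,4,5,6,7,8,9,10}:10
  |U|=9: {2,3,4,5,6,7,8,9,10}:10
  start at 0(a): 10

10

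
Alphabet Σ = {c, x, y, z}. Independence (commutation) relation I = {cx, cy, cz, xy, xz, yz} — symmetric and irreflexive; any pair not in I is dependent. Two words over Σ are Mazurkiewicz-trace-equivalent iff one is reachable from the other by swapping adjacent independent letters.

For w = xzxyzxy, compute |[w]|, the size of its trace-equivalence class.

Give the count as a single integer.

piece 0:x — minimal
piece 1:z — minimal
piece 2:x rests on {0:x}
piece 3:y — minimal
piece 4:z rests on {1:z}
piece 5:x rests on {2:x}
piece 6:y rests on {3:y}
minimal pieces: {0:x, 1:z, 3:y}
ways to finish when only these pieces remain (= sum over removing one remaining piece with nothing left below it):
  1 left: {4}→1  {5}→1  {6}→1
  2 left: {1,4}→1  {2,5}→1  {3,6}→1  {4,5}→2  {4,6}→2  {5,6}→2
  3 left: {0,2,5}→1  {1,4,5}→3  {1,4,6}→3  {2,4,5}→3  {2,5,6}→3  {3,4,6}→3  {3,5,6}→3  {4,5,6}→6
  4 left: {0,2,4,5}→4  {0,2,5,6}→4  {1,2,4,5}→6  {1,3,4,6}→6  {1,4,5,6}→12  {2,3,5,6}→6  {2,4,5,6}→12  {3,4,5,6}→12
  5 left: {0,1,2,4,5}→10  {0,2,3,5,6}→10  {0,2,4,5,6}→20  {1,2,4,5,6}→30  {1,3,4,5,6}→30  {2,3,4,5,6}→30
  placing 0:x first → 90 extensions
  placing 1:z first → 60 extensions
  placing 3:y first → 60 extensions
total linear extensions = 210

210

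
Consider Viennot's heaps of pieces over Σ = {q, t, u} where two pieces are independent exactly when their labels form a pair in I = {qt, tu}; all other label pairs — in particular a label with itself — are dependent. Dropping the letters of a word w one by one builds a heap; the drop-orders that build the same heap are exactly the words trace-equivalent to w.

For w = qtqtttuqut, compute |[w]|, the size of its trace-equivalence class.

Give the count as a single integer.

252

piece 0:q — minimal
piece 1:t — minimal
piece 2:q rests on {0:q}
piece 3:t rests on {1:t}
piece 4:t rests on {3:t}
piece 5:t rests on {4:t}
piece 6:u rests on {2:q}
piece 7:q rests on {6:u}
piece 8:u rests on {7:q}
piece 9:t rests on {5:t}
minimal pieces: {0:q, 1:t}
ways to finish when only these pieces remain (= sum over removing one remaining piece with nothing left below it):
  1 left: {8}→1  {9}→1
  2 left: {5,9}→1  {7,8}→1  {8,9}→2
  3 left: {4,5,9}→1  {5,8,9}→3  {6,7,8}→1  {7,8,9}→3
  4 left: {2,6,7,8}→1  {3,4,5,9}→1  {4,5,8,9}→4  {5,7,8,9}→6  {6,7,8,9}→4
  5 left: {0,2,6,7,8}→1  {1,3,4,5,9}→1  {2,6,7,8,9}→5  {3,4,5,8,9}→5  {4,5,7,8,9}→10  {5,6,7,8,9}→10
  6 left: {0,2,6,7,8,9}→6  {1,3,4,5,8,9}→6  {2,5,6,7,8,9}→15  {3,4,5,7,8,9}→15  {4,5,6,7,8,9}→20
  7 left: {0,2,5,6,7,8,9}→21  {1,3,4,5,7,8,9}→21  {2,4,5,6,7,8,9}→35  {3,4,5,6,7,8,9}→35
  8 left: {0,2,4,5,6,7,8,9}→56  {1,3,4,5,6,7,8,9}→56  {2,3,4,5,6,7,8,9}→70
  placing 0:q first → 126 extensions
  placing 1:t first → 126 extensions
total linear extensions = 252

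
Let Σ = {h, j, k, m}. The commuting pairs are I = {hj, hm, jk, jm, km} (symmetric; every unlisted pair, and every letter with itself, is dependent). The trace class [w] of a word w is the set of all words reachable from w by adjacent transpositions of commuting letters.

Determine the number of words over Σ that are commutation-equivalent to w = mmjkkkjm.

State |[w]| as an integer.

piece 0:m — minimal
piece 1:m rests on {0:m}
piece 2:j — minimal
piece 3:k — minimal
piece 4:k rests on {3:k}
piece 5:k rests on {4:k}
piece 6:j rests on {2:j}
piece 7:m rests on {1:m}
minimal pieces: {0:m, 2:j, 3:k}
ways to finish when only these pieces remain (= sum over removing one remaining piece with nothing left below it):
  1 left: {5}→1  {6}→1  {7}→1
  2 left: {1,7}→1  {2,6}→1  {4,5}→1  {5,6}→2  {5,7}→2  {6,7}→2
  3 left: {0,1,7}→1  {1,5,7}→3  {1,6,7}→3  {2,5,6}→3  {2,6,7}→3  {3,4,5}→1  {4,5,6}→3  {4,5,7}→3  {5,6,7}→6
  4 left: {0,1,5,7}→4  {0,1,6,7}→4  {1,2,6,7}→6  {1,4,5,7}→6  {1,5,6,7}→12  {2,4,5,6}→6  {2,5,6,7}→12  {3,4,5,6}→4  {3,4,5,7}→4  {4,5,6,7}→12
  5 left: {0,1,2,6,7}→10  {0,1,4,5,7}→10  {0,1,5,6,7}→20  {1,2,5,6,7}→30  {1,3,4,5,7}→10  {1,4,5,6,7}→30  {2,3,4,5,6}→10  {2,4,5,6,7}→30  {3,4,5,6,7}→20
  6 left: {0,1,2,5,6,7}→60  {0,1,3,4,5,7}→20  {0,1,4,5,6,7}→60  {1,2,4,5,6,7}→90  {1,3,4,5,6,7}→60  {2,3,4,5,6,7}→60
  placing 0:m first → 210 extensions
  placing 2:j first → 140 extensions
  placing 3:k first → 210 extensions
total linear extensions = 560

560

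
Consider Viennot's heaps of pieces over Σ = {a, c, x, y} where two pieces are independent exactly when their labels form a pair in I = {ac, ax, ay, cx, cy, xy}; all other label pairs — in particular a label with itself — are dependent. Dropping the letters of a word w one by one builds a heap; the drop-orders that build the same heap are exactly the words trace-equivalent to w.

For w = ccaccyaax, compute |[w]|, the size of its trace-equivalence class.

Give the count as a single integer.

0(c) covers ∅
1(c) covers 0:c
2(a) covers ∅
3(c) covers 1:c
4(c) covers 3:c
5(y) covers ∅
6(a) covers 2:a
7(a) covers 6:a
8(x) covers ∅
floor of heap: 0:c, 2:a, 5:y, 8:x
completions by unplaced set U, small U first (add the entries for U minus each lowest piece of U):
  |U|=1: {4}:1  {5}:1  {7}:1  {8}:1
  |U|=2: {3,4}:1  {4,5}:2  {4,7}:2  {4,8}:2  {5,7}:2  {5,8}:2  {6,7}:1  {7,8}:2
  |U|=3: {1,3,4}:1  {2,6,7}:1  {3,4,5}:3  {3,4,7}:3  {3,4,8}:3  {4,5,7}:6  {4,5,8}:6  {4,6,7}:3  {4,7,8}:6  {5,6,7}:3  {5,7,8}:6  {6,7,8}:3
  |U|=4: {0,1,3,4}:1  {1,3,4,5}:4  {1,3,4,7}:4  {1,3,4,8}:4  {2,4,6,7}:4  {2,5,6,7}:4  {2,6,7,8}:4  {3,4,5,7}:12  {3,4,5,8}:12  {3,4,6,7}:6  {3,4,7,8}:12  {4,5,6,7}:12  {4,5,7,8}:24  {4,6,7,8}:12  {5,6,7,8}:12
  |U|=5: {0,1,3,4,5}:5  {0,1,3,4,7}:5  {0,1,3,4,8}:5  {1,3,4,5,7}:20  {1,3,4,5,8}:20  {1,3,4,6,7}:10  {1,3,4,7,8}:20  {2,3,4,6,7}:10  {2,4,5,6,7}:20  {2,4,6,7,8}:20  {2,5,6,7,8}:20  {3,4,5,6,7}:30  {3,4,5,7,8}:60  {3,4,6,7,8}:30  {4,5,6,7,8}:60
  |U|=6: {0,1,3,4,5,7}:30  {0,1,3,4,5,8}:30  {0,1,3,4,6,7}:15  {0,1,3,4,7,8}:30  {1,2,3,4,6,7}:20  {1,3,4,5,6,7}:60  {1,3,4,5,7,8}:120  {1,3,4,6,7,8}:60  {2,3,4,5,6,7}:60  {2,3,4,6,7,8}:60  {2,4,5,6,7,8}:120  {3,4,5,6,7,8}:180
  |U|=7: {0,1,2,3,4,6,7}:35  {0,1,3,4,5,6,7}:105  {0,1,3,4,5,7,8}:210  {0,1,3,4,6,7,8}:105  {1,2,3,4,5,6,7}:140  {1,2,3,4,6,7,8}:140  {1,3,4,5,6,7,8}:420  {2,3,4,5,6,7,8}:420
  start at 0(c): 1120
  start at 2(a): 840
  start at 5(y): 280
  start at 8(x): 280
sum over floor = 2520

2520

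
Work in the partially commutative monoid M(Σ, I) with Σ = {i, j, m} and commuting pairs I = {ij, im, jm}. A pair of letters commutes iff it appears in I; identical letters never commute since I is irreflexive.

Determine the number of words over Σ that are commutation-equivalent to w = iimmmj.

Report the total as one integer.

piece 0:i — minimal
piece 1:i rests on {0:i}
piece 2:m — minimal
piece 3:m rests on {2:m}
piece 4:m rests on {3:m}
piece 5:j — minimal
minimal pieces: {0:i, 2:m, 5:j}
ways to finish when only these pieces remain (= sum over removing one remaining piece with nothing left below it):
  1 left: {1}→1  {4}→1  {5}→1
  2 left: {0,1}→1  {1,4}→2  {1,5}→2  {3,4}→1  {4,5}→2
  3 left: {0,1,4}→3  {0,1,5}→3  {1,3,4}→3  {1,4,5}→6  {2,3,4}→1  {3,4,5}→3
  4 left: {0,1,3,4}→6  {0,1,4,5}→12  {1,2,3,4}→4  {1,3,4,5}→12  {2,3,4,5}→4
  placing 0:i first → 20 extensions
  placing 2:m first → 30 extensions
  placing 5:j first → 10 extensions
total linear extensions = 60

60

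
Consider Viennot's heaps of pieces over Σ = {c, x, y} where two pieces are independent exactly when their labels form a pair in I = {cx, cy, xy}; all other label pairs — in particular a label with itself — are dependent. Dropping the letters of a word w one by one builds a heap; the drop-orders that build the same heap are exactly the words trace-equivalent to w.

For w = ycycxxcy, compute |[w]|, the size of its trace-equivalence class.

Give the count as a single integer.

drop 0:y onto floor
drop 1:c onto floor
drop 2:y onto {0:y}
drop 3:c onto {1:c}
drop 4:x onto floor
drop 5:x onto {4:x}
drop 6:c onto {3:c}
drop 7:y onto {2:y}
ground layer = {0:y, 1:c, 4:x}
drop-orders for the pieces not yet dropped (sum over which currently-grounded one goes next):
  1 to go: {5} 1  {6} 1  {7} 1
  2 to go: {2,7} 1  {3,6} 1  {4,5} 1  {5,6} 2  {5,7} 2  {6,7} 2
  3 to go: {0,2,7} 1  {1,3,6} 1  {2,5,7} 3  {2,6,7} 3  {3,5,6} 3  {3,6,7} 3  {4,5,6} 3  {4,5,7} 3  {5,6,7} 6
  4 to go: {0,2,5,7} 4  {0,2,6,7} 4  {1,3,5,6} 4  {1,3,6,7} 4  {2,3,6,7} 6  {2,4,5,7} 6  {2,5,6,7} 12  {3,4,5,6} 6  {3,5,6,7} 12  {4,5,6,7} 12
  5 to go: {0,2,3,6,7} 10  {0,2,4,5,7} 10  {0,2,5,6,7} 20  {1,2,3,6,7} 10  {1,3,4,5,6} 10  {1,3,5,6,7} 20  {2,3,5,6,7} 30  {2,4,5,6,7} 30  {3,4,5,6,7} 30
  6 to go: {0,1,2,3,6,7} 20  {0,2,3,5,6,7} 60  {0,2,4,5,6,7} 60  {1,2,3,5,6,7} 60  {1,3,4,5,6,7} 60  {2,3,4,5,6,7} 90
  if 0:y drops first: 210 orders
  if 1:c drops first: 210 orders
  if 4:x drops first: 140 orders
heap linearizations: 560

560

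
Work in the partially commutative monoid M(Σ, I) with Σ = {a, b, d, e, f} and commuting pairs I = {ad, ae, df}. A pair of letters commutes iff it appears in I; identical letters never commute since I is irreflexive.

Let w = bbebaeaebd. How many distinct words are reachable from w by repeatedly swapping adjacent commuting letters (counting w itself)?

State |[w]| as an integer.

piece 0:b — minimal
piece 1:b rests on {0:b}
piece 2:e rests on {1:b}
piece 3:b rests on {2:e}
piece 4:a rests on {3:b}
piece 5:e rests on {3:b}
piece 6:a rests on {4:a}
piece 7:e rests on {5:e}
piece 8:b rests on {6:a, 7:e}
piece 9:d rests on {8:b}
minimal pieces: {0:b}
ways to finish when only these pieces remain (= sum over removing one remaining piece with nothing left below it):
  1 left: {9}→1
  2 left: {8,9}→1
  3 left: {6,8,9}→1  {7,8,9}→1
  4 left: {4,6,8,9}→1  {5,7,8,9}→1  {6,7,8,9}→2
  5 left: {4,6,7,8,9}→3  {5,6,7,8,9}→3
  6 left: {4,5,6,7,8,9}→6
  7 left: {3,4,5,6,7,8,9}→6
  8 left: {2,3,4,5,6,7,8,9}→6
  placing 0:b first → 6 extensions

6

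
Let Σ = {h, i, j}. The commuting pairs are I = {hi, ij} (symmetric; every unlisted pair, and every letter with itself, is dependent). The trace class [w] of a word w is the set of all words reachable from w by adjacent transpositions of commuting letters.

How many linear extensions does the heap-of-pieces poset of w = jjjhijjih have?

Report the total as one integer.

0(j) covers ∅
1(j) covers 0:j
2(j) covers 1:j
3(h) covers 2:j
4(i) covers ∅
5(j) covers 3:h
6(j) covers 5:j
7(i) covers 4:i
8(h) covers 6:j
floor of heap: 0:j, 4:i
completions by unplaced set U, small U first (add the entries for U minus each lowest piece of U):
  |U|=1: {7}:1  {8}:1
  |U|=2: {4,7}:1  {6,8}:1  {7,8}:2
  |U|=3: {4,7,8}:3  {5,6,8}:1  {6,7,8}:3
  |U|=4: {3,5,6,8}:1  {4,6,7,8}:6  {5,6,7,8}:4
  |U|=5: {2,3,5,6,8}:1  {3,5,6,7,8}:5  {4,5,6,7,8}:10
  |U|=6: {1,2,3,5,6,8}:1  {2,3,5,6,7,8}:6  {3,4,5,6,7,8}:15
  |U|=7: {0,1,2,3,5,6,8}:1  {1,2,3,5,6,7,8}:7  {2,3,4,5,6,7,8}:21
  start at 0(j): 28
  start at 4(i): 8
sum over floor = 36

36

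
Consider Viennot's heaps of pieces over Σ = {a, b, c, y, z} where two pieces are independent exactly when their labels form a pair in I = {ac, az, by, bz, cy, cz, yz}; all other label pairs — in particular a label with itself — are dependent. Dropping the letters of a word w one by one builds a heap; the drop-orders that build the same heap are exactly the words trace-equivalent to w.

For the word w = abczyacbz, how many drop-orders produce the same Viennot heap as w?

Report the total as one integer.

324

#0=a has no predecessor
#1=b depends on [0:a]
#2=c depends on [1:b]
#3=z has no predecessor
#4=y depends on [0:a]
#5=a depends on [1:b, 4:y]
#6=c depends on [2:c]
#7=b depends on [5:a, 6:c]
#8=z depends on [3:z]
sources: [0:a, 3:z]
N(rest) = Σ N(rest − s) over sources s of rest; N(one piece) = 1:
  size 1 → [7]=1  [8]=1
  size 2 → [3,8]=1  [5,7]=1  [6,7]=1  [7,8]=2
  size 3 → [2,6,7]=1  [3,7,8]=3  [4,5,7]=1  [5,6,7]=2  [5,7,8]=3  [6,7,8]=3
  size 4 → [2,5,6,7]=3  [2,6,7,8]=4  [3,5,7,8]=6  [3,6,7,8]=6  [4,5,6,7]=3  [4,5,7,8]=4  [5,6,7,8]=8
  size 5 → [1,2,5,6,7]=3  [2,3,6,7,8]=10  [2,4,5,6,7]=6  [2,5,6,7,8]=15  [3,4,5,7,8]=10  [3,5,6,7,8]=20  [4,5,6,7,8]=15
  size 6 → [1,2,4,5,6,7]=9  [1,2,5,6,7,8]=18  [2,3,5,6,7,8]=45  [2,4,5,6,7,8]=36  [3,4,5,6,7,8]=45
  size 7 → [0,1,2,4,5,6,7]=9  [1,2,3,5,6,7,8]=63  [1,2,4,5,6,7,8]=63  [2,3,4,5,6,7,8]=126
  first=0(a) contributes 252
  first=3(z) contributes 72
|[w]| = 324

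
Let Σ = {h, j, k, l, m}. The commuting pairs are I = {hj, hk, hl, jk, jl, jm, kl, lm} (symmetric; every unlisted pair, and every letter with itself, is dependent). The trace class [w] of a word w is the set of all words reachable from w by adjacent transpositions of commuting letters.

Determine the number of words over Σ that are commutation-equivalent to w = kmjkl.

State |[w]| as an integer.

20

drop 0:k onto floor
drop 1:m onto {0:k}
drop 2:j onto floor
drop 3:k onto {1:m}
drop 4:l onto floor
ground layer = {0:k, 2:j, 4:l}
drop-orders for the pieces not yet dropped (sum over which currently-grounded one goes next):
  1 to go: {2} 1  {3} 1  {4} 1
  2 to go: {1,3} 1  {2,3} 2  {2,4} 2  {3,4} 2
  3 to go: {0,1,3} 1  {1,2,3} 3  {1,3,4} 3  {2,3,4} 6
  if 0:k drops first: 12 orders
  if 2:j drops first: 4 orders
  if 4:l drops first: 4 orders
heap linearizations: 20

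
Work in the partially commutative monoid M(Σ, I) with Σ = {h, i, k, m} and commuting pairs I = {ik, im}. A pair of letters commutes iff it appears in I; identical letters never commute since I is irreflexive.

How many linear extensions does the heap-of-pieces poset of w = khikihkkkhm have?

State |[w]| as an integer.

#0=k has no predecessor
#1=h depends on [0:k]
#2=i depends on [1:h]
#3=k depends on [1:h]
#4=i depends on [2:i]
#5=h depends on [3:k, 4:i]
#6=k depends on [5:h]
#7=k depends on [6:k]
#8=k depends on [7:k]
#9=h depends on [8:k]
#10=m depends on [9:h]
sources: [0:k]
N(rest) = Σ N(rest − s) over sources s of rest; N(one piece) = 1:
  size 1 → [10]=1
  size 2 → [9,10]=1
  size 3 → [8,9,10]=1
  size 4 → [7,8,9,10]=1
  size 5 → [6,7,8,9,10]=1
  size 6 → [5,6,7,8,9,10]=1
  size 7 → [3,5,6,7,8,9,10]=1  [4,5,6,7,8,9,10]=1
  size 8 → [2,4,5,6,7,8,9,10]=1  [3,4,5,6,7,8,9,10]=2
  size 9 → [2,3,4,5,6,7,8,9,10]=3
  first=0(k) contributes 3

3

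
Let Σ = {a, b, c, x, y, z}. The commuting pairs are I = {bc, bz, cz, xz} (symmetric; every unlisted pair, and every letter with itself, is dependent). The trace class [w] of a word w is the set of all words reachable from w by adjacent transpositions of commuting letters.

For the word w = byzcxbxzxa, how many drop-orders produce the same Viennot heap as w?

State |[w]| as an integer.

piece 0:b — minimal
piece 1:y rests on {0:b}
piece 2:z rests on {1:y}
piece 3:c rests on {1:y}
piece 4:x rests on {3:c}
piece 5:b rests on {4:x}
piece 6:x rests on {5:b}
piece 7:z rests on {2:z}
piece 8:x rests on {6:x}
piece 9:a rests on {7:z, 8:x}
minimal pieces: {0:b}
ways to finish when only these pieces remain (= sum over removing one remaining piece with nothing left below it):
  1 left: {9}→1
  2 left: {7,9}→1  {8,9}→1
  3 left: {2,7,9}→1  {6,8,9}→1  {7,8,9}→2
  4 left: {2,7,8,9}→3  {5,6,8,9}→1  {6,7,8,9}→3
  5 left: {2,6,7,8,9}→6  {4,5,6,8,9}→1  {5,6,7,8,9}→4
  6 left: {2,5,6,7,8,9}→10  {3,4,5,6,8,9}→1  {4,5,6,7,8,9}→5
  7 left: {2,4,5,6,7,8,9}→15  {3,4,5,6,7,8,9}→6
  8 left: {2,3,4,5,6,7,8,9}→21
  placing 0:b first → 21 extensions

21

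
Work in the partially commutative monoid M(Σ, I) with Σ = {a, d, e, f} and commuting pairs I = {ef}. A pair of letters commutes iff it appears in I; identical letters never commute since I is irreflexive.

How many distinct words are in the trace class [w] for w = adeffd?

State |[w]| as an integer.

3

0(a) covers ∅
1(d) covers 0:a
2(e) covers 1:d
3(f) covers 1:d
4(f) covers 3:f
5(d) covers 2:e, 4:f
floor of heap: 0:a
completions by unplaced set U, small U first (add the entries for U minus each lowest piece of U):
  |U|=1: {5}:1
  |U|=2: {2,5}:1  {4,5}:1
  |U|=3: {2,4,5}:2  {3,4,5}:1
  |U|=4: {2,3,4,5}:3
  start at 0(a): 3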